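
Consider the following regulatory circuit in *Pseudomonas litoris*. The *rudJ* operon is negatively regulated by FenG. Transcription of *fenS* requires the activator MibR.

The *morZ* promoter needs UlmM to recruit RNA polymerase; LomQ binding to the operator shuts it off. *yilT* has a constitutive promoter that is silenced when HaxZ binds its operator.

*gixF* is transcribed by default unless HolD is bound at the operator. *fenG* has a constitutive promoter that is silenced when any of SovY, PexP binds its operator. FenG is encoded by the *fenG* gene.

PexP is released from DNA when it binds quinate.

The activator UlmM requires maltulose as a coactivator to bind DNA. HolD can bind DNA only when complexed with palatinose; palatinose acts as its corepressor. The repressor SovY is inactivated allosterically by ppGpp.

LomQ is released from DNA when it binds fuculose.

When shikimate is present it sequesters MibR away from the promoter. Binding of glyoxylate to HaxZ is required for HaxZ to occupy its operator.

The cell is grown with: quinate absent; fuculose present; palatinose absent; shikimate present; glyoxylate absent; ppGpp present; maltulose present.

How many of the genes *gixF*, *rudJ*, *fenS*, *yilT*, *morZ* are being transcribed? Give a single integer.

Palatinose is absent, so HolD is inactive.
With no repressor bound, *gixF* is transcribed.
→ *gixF* is ON.
ppGpp is present, so SovY is inactive.
Quinate is absent, so PexP is active.
With repressor PexP bound, *fenG* is not transcribed.
So FenG is not produced.
With no repressor bound, *rudJ* is transcribed.
→ *rudJ* is ON.
Shikimate is present, so MibR is inactive.
Required activator MibR is absent, so *fenS* is not transcribed.
→ *fenS* is OFF.
Glyoxylate is absent, so HaxZ is inactive.
With no repressor bound, *yilT* is transcribed.
→ *yilT* is ON.
Maltulose is present, so UlmM is active.
Fuculose is present, so LomQ is inactive.
No repressor is bound and UlmM is active, so *morZ* is transcribed.
→ *morZ* is ON.
4 of the 5 genes are transcribed.

4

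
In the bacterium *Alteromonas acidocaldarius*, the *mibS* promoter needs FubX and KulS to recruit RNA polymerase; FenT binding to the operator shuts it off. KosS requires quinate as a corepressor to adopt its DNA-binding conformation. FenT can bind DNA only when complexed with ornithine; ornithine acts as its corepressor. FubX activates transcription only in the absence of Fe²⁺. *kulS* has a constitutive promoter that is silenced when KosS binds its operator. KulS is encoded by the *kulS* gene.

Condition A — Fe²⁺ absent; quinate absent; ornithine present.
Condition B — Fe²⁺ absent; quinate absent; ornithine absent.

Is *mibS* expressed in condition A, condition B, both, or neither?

B only

Condition A:
Fe²⁺ is absent, so FubX is active.
Quinate is absent, so KosS is inactive.
With no repressor bound, *kulS* is transcribed.
So KulS is produced and active.
Ornithine is present, so FenT is active.
With repressor FenT bound, *mibS* is not transcribed.
→ *mibS* is OFF in A.
Condition B:
Fe²⁺ is absent, so FubX is active.
Quinate is absent, so KosS is inactive.
With no repressor bound, *kulS* is transcribed.
So KulS is produced and active.
Ornithine is absent, so FenT is inactive.
No repressor is bound and FubX and KulS are active, so *mibS* is transcribed.
→ *mibS* is ON in B.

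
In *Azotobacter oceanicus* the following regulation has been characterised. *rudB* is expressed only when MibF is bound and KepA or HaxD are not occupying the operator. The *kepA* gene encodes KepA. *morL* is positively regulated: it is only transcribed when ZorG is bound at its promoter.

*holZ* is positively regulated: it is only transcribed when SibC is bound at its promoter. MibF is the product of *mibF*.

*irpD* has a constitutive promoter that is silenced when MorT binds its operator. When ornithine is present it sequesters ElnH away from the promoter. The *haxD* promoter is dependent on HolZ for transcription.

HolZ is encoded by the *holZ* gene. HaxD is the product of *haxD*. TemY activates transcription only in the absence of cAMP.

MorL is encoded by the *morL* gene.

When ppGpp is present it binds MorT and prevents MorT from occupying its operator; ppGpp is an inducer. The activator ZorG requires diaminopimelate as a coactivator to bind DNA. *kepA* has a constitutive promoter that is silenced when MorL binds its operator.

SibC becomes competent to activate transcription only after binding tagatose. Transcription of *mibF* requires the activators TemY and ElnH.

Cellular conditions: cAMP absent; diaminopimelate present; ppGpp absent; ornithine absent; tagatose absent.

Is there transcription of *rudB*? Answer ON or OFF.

ON

Diaminopimelate is present, so ZorG is active.
No repressor is bound and ZorG is active, so *morL* is transcribed.
So MorL is produced and active.
With repressor MorL bound, *kepA* is not transcribed.
So KepA is not produced.
Tagatose is absent, so SibC is inactive.
Required activator SibC is absent, so *holZ* is not transcribed.
So HolZ is not produced.
Required activator HolZ is absent, so *haxD* is not transcribed.
So HaxD is not produced.
cAMP is absent, so TemY is active.
Ornithine is absent, so ElnH is active.
No repressor is bound and TemY and ElnH are active, so *mibF* is transcribed.
So MibF is produced and active.
No repressor is bound and MibF is active, so *rudB* is transcribed.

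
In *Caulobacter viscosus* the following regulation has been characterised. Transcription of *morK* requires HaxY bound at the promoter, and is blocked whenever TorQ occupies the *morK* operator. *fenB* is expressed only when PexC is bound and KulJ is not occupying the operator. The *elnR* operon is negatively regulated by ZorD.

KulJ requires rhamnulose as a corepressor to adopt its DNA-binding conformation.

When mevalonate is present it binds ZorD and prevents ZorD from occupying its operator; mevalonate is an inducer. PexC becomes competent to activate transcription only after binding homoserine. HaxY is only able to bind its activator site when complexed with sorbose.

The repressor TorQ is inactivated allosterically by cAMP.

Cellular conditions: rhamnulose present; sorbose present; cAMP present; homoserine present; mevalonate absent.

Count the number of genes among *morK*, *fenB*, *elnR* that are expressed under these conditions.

cAMP is present, so TorQ is inactive.
Sorbose is present, so HaxY is active.
No repressor is bound and HaxY is active, so *morK* is transcribed.
→ *morK* is ON.
Rhamnulose is present, so KulJ is active.
Homoserine is present, so PexC is active.
With repressor KulJ bound, *fenB* is not transcribed.
→ *fenB* is OFF.
Mevalonate is absent, so ZorD is active.
With repressor ZorD bound, *elnR* is not transcribed.
→ *elnR* is OFF.
1 of the 3 genes is transcribed.

1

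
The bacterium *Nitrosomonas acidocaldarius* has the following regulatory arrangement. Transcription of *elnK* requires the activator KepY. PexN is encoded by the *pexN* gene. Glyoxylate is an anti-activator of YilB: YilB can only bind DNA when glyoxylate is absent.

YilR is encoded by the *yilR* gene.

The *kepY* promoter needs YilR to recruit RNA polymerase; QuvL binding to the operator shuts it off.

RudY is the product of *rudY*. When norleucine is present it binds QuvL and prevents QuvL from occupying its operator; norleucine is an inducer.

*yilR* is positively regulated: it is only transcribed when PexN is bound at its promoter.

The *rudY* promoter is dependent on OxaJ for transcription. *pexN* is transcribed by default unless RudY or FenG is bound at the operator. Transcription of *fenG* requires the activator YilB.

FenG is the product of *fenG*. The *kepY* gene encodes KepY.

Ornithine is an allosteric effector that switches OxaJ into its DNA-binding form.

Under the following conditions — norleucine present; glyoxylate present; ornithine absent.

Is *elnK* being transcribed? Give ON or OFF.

Ornithine is absent, so OxaJ is inactive.
Required activator OxaJ is absent, so *rudY* is not transcribed.
So RudY is not produced.
Glyoxylate is present, so YilB is inactive.
Required activator YilB is absent, so *fenG* is not transcribed.
So FenG is not produced.
With no repressor bound, *pexN* is transcribed.
So PexN is produced and active.
No repressor is bound and PexN is active, so *yilR* is transcribed.
So YilR is produced and active.
Norleucine is present, so QuvL is inactive.
No repressor is bound and YilR is active, so *kepY* is transcribed.
So KepY is produced and active.
No repressor is bound and KepY is active, so *elnK* is transcribed.

ON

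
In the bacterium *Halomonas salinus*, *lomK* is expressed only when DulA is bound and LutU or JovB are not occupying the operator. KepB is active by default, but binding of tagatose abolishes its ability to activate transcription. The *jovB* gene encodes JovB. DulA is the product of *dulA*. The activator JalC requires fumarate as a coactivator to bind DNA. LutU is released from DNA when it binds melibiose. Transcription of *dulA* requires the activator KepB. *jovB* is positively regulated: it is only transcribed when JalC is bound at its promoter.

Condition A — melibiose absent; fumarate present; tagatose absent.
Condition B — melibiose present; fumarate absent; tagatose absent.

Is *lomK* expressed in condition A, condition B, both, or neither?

Condition A:
Melibiose is absent, so LutU is active.
Fumarate is present, so JalC is active.
No repressor is bound and JalC is active, so *jovB* is transcribed.
So JovB is produced and active.
Tagatose is absent, so KepB is active.
No repressor is bound and KepB is active, so *dulA* is transcribed.
So DulA is produced and active.
With repressor LutU bound, *lomK* is not transcribed.
→ *lomK* is OFF in A.
Condition B:
Melibiose is present, so LutU is inactive.
Fumarate is absent, so JalC is inactive.
Required activator JalC is absent, so *jovB* is not transcribed.
So JovB is not produced.
Tagatose is absent, so KepB is active.
No repressor is bound and KepB is active, so *dulA* is transcribed.
So DulA is produced and active.
No repressor is bound and DulA is active, so *lomK* is transcribed.
→ *lomK* is ON in B.

B only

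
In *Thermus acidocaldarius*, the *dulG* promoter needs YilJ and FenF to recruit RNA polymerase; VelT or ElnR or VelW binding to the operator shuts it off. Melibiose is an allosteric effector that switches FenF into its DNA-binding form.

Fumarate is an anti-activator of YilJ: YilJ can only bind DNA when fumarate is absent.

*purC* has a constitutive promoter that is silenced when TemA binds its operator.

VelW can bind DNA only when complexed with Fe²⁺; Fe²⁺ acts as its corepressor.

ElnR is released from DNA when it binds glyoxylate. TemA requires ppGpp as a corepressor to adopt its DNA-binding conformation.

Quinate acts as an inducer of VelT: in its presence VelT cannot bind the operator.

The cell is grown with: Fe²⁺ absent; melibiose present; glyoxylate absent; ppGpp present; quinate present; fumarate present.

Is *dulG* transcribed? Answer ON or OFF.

OFF

Fumarate is present, so YilJ is inactive.
Melibiose is present, so FenF is active.
Quinate is present, so VelT is inactive.
Glyoxylate is absent, so ElnR is active.
Fe²⁺ is absent, so VelW is inactive.
With repressor ElnR bound, *dulG* is not transcribed.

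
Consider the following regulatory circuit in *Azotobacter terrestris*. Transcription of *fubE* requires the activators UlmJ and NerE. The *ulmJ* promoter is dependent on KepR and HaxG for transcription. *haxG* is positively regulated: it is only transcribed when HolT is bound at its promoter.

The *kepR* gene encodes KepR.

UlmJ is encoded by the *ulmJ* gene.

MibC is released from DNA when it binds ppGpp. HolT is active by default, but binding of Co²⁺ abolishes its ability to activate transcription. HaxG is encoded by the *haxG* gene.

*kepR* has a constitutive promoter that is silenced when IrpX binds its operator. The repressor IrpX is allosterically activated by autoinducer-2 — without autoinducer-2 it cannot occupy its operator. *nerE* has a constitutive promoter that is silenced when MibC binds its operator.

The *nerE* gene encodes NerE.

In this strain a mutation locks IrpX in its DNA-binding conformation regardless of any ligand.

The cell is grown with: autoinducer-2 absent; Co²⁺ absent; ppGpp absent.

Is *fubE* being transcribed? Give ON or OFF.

IrpX is constitutively active in this strain.
With repressor IrpX bound, *kepR* is not transcribed.
So KepR is not produced.
Co²⁺ is absent, so HolT is active.
No repressor is bound and HolT is active, so *haxG* is transcribed.
So HaxG is produced and active.
Required activator KepR is absent, so *ulmJ* is not transcribed.
So UlmJ is not produced.
ppGpp is absent, so MibC is active.
With repressor MibC bound, *nerE* is not transcribed.
So NerE is not produced.
Required activator UlmJ is absent, so *fubE* is not transcribed.

OFF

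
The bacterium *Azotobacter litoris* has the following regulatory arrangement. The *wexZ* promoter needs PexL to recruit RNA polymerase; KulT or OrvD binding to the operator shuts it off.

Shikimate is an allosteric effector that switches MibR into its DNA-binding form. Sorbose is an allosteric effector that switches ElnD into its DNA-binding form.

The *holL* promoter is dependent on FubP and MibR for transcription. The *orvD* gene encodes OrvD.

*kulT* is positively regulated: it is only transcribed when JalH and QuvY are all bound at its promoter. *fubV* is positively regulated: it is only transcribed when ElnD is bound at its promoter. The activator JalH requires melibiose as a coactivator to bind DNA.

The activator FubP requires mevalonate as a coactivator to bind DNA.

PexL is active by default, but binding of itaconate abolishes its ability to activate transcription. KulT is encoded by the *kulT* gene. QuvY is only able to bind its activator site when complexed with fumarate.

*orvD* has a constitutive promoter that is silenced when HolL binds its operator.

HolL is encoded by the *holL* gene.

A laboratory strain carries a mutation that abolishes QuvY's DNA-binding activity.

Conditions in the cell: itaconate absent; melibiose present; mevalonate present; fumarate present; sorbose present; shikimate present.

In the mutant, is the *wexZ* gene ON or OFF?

Melibiose is present, so JalH is active.
QuvY is non-functional in this strain, so it has no effect.
Required activator QuvY is absent, so *kulT* is not transcribed.
So KulT is not produced.
Mevalonate is present, so FubP is active.
Shikimate is present, so MibR is active.
No repressor is bound and FubP and MibR are active, so *holL* is transcribed.
So HolL is produced and active.
With repressor HolL bound, *orvD* is not transcribed.
So OrvD is not produced.
Itaconate is absent, so PexL is active.
No repressor is bound and PexL is active, so *wexZ* is transcribed.

ON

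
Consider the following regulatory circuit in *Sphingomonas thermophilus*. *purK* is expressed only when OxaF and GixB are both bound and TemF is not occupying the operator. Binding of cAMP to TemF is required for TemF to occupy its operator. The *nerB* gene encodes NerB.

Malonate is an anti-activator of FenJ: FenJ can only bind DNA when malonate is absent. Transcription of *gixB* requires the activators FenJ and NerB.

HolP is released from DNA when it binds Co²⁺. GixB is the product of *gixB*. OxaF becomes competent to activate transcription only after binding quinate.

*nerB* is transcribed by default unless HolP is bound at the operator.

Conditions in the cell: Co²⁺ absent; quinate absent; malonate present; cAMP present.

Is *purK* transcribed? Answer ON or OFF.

OFF

Quinate is absent, so OxaF is inactive.
Malonate is present, so FenJ is inactive.
Co²⁺ is absent, so HolP is active.
With repressor HolP bound, *nerB* is not transcribed.
So NerB is not produced.
Required activator FenJ is absent, so *gixB* is not transcribed.
So GixB is not produced.
cAMP is present, so TemF is active.
With repressor TemF bound, *purK* is not transcribed.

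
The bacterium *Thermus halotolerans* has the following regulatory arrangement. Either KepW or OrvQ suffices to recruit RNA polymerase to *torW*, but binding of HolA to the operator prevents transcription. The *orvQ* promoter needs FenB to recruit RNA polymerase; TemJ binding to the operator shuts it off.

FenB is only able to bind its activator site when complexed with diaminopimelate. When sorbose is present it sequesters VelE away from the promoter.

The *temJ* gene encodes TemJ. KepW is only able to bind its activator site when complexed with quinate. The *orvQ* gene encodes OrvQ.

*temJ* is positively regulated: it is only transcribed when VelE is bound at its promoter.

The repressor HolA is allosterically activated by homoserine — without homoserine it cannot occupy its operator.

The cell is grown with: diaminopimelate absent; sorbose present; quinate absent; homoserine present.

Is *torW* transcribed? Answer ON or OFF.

OFF

Quinate is absent, so KepW is inactive.
Homoserine is present, so HolA is active.
Sorbose is present, so VelE is inactive.
Required activator VelE is absent, so *temJ* is not transcribed.
So TemJ is not produced.
Diaminopimelate is absent, so FenB is inactive.
Required activator FenB is absent, so *orvQ* is not transcribed.
So OrvQ is not produced.
With repressor HolA bound, *torW* is not transcribed.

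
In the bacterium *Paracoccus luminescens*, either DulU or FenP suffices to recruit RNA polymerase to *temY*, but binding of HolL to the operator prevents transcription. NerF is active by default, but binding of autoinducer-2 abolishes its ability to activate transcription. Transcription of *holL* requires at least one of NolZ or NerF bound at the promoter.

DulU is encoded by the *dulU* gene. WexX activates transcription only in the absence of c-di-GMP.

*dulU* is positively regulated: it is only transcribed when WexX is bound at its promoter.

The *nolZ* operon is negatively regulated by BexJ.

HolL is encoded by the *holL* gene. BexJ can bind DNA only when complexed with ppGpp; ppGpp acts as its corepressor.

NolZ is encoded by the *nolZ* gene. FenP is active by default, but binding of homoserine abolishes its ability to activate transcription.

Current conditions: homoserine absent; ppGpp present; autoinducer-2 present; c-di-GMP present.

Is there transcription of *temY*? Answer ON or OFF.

ON

c-di-GMP is present, so WexX is inactive.
Required activator WexX is absent, so *dulU* is not transcribed.
So DulU is not produced.
Homoserine is absent, so FenP is active.
ppGpp is present, so BexJ is active.
With repressor BexJ bound, *nolZ* is not transcribed.
So NolZ is not produced.
Autoinducer-2 is present, so NerF is inactive.
No activator is available at the *holL* promoter, so *holL* is not transcribed.
So HolL is not produced.
Activator FenP is present, so *temY* is transcribed.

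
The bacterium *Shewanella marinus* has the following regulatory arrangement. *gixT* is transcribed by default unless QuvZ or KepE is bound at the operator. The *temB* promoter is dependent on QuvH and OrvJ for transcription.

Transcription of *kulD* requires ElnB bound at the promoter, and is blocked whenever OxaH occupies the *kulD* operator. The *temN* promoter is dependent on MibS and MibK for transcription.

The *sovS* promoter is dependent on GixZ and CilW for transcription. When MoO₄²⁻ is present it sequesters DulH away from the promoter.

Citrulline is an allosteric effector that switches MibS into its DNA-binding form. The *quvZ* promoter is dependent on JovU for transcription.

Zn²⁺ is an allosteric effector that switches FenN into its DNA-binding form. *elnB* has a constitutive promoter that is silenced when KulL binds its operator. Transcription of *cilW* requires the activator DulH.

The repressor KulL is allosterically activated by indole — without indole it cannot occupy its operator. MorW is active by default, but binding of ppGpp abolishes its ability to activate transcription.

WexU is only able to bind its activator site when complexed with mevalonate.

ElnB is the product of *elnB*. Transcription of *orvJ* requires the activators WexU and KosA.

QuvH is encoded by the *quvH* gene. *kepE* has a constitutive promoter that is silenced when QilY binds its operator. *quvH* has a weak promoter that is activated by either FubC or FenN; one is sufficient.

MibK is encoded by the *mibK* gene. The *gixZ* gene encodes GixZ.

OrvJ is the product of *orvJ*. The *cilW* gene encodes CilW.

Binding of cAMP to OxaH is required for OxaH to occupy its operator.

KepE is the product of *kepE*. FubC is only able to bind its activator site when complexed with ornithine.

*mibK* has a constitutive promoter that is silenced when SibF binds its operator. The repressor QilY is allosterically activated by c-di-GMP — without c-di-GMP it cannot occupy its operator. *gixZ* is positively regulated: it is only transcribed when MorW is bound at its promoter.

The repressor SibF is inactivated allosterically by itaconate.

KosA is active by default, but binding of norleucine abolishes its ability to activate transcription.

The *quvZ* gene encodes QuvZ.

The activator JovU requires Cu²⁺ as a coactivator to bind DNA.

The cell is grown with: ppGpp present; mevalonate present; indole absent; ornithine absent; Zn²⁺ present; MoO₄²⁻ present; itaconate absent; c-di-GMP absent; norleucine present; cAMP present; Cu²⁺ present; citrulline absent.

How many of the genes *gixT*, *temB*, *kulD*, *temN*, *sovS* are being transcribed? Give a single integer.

Cu²⁺ is present, so JovU is active.
No repressor is bound and JovU is active, so *quvZ* is transcribed.
So QuvZ is produced and active.
c-di-GMP is absent, so QilY is inactive.
With no repressor bound, *kepE* is transcribed.
So KepE is produced and active.
With repressor QuvZ bound, *gixT* is not transcribed.
→ *gixT* is OFF.
Ornithine is absent, so FubC is inactive.
Zn²⁺ is present, so FenN is active.
Activator FenN is present, so *quvH* is transcribed.
So QuvH is produced and active.
Mevalonate is present, so WexU is active.
Norleucine is present, so KosA is inactive.
Required activator KosA is absent, so *orvJ* is not transcribed.
So OrvJ is not produced.
Required activator OrvJ is absent, so *temB* is not transcribed.
→ *temB* is OFF.
Indole is absent, so KulL is inactive.
With no repressor bound, *elnB* is transcribed.
So ElnB is produced and active.
cAMP is present, so OxaH is active.
With repressor OxaH bound, *kulD* is not transcribed.
→ *kulD* is OFF.
Citrulline is absent, so MibS is inactive.
Itaconate is absent, so SibF is active.
With repressor SibF bound, *mibK* is not transcribed.
So MibK is not produced.
Required activator MibS is absent, so *temN* is not transcribed.
→ *temN* is OFF.
ppGpp is present, so MorW is inactive.
Required activator MorW is absent, so *gixZ* is not transcribed.
So GixZ is not produced.
MoO₄²⁻ is present, so DulH is inactive.
Required activator DulH is absent, so *cilW* is not transcribed.
So CilW is not produced.
Required activator GixZ is absent, so *sovS* is not transcribed.
→ *sovS* is OFF.
0 of the 5 genes are transcribed.

0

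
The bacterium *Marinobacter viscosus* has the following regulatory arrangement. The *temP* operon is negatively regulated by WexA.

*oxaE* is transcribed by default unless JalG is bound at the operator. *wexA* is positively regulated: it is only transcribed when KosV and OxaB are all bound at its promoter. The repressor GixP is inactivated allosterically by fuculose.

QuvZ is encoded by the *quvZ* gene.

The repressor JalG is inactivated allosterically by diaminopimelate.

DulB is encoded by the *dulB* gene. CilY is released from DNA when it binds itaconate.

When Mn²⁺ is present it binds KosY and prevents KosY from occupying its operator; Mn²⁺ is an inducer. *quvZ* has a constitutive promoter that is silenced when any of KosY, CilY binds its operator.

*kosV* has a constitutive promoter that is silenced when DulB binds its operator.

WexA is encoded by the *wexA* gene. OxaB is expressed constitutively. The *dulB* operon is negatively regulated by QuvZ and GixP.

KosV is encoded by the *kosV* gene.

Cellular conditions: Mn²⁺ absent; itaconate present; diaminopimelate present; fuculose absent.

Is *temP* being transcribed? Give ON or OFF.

OFF

Mn²⁺ is absent, so KosY is active.
Itaconate is present, so CilY is inactive.
With repressor KosY bound, *quvZ* is not transcribed.
So QuvZ is not produced.
Fuculose is absent, so GixP is active.
With repressor GixP bound, *dulB* is not transcribed.
So DulB is not produced.
With no repressor bound, *kosV* is transcribed.
So KosV is produced and active.
OxaB is produced constitutively and is active.
No repressor is bound and KosV and OxaB are active, so *wexA* is transcribed.
So WexA is produced and active.
With repressor WexA bound, *temP* is not transcribed.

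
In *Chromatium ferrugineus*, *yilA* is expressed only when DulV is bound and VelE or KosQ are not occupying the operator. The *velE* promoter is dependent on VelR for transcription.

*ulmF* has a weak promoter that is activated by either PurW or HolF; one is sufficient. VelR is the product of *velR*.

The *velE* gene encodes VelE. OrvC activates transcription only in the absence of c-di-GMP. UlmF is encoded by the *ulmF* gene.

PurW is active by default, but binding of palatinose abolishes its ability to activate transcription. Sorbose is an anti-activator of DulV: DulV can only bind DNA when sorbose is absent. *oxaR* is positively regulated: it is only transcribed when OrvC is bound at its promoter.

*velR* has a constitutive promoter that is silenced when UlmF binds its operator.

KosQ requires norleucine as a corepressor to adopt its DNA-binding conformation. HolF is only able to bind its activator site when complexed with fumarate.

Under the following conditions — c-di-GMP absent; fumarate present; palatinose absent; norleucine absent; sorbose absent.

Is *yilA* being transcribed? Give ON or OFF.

ON

Sorbose is absent, so DulV is active.
Palatinose is absent, so PurW is active.
Fumarate is present, so HolF is active.
Activator PurW is present, so *ulmF* is transcribed.
So UlmF is produced and active.
With repressor UlmF bound, *velR* is not transcribed.
So VelR is not produced.
Required activator VelR is absent, so *velE* is not transcribed.
So VelE is not produced.
Norleucine is absent, so KosQ is inactive.
No repressor is bound and DulV is active, so *yilA* is transcribed.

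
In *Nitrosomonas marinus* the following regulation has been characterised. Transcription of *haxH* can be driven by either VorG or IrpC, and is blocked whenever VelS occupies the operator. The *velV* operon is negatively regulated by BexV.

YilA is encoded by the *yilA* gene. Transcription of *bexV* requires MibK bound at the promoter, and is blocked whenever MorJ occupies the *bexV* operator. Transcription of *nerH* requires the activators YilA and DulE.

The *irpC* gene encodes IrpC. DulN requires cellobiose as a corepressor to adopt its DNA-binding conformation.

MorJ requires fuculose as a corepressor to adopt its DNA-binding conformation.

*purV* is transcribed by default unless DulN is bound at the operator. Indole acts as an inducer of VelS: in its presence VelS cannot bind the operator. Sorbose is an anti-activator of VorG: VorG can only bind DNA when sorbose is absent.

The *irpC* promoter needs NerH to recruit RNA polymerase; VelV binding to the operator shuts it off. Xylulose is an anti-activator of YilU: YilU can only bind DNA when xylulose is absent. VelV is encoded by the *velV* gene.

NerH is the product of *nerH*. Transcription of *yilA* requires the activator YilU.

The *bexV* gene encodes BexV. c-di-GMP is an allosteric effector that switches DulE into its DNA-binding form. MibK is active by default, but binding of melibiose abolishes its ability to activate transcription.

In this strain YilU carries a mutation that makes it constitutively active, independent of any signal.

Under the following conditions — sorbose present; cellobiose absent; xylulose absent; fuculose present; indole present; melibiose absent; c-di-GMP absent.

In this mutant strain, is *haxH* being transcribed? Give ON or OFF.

OFF

Sorbose is present, so VorG is inactive.
Indole is present, so VelS is inactive.
YilU is constitutively active in this strain.
No repressor is bound and YilU is active, so *yilA* is transcribed.
So YilA is produced and active.
c-di-GMP is absent, so DulE is inactive.
Required activator DulE is absent, so *nerH* is not transcribed.
So NerH is not produced.
Fuculose is present, so MorJ is active.
Melibiose is absent, so MibK is active.
With repressor MorJ bound, *bexV* is not transcribed.
So BexV is not produced.
With no repressor bound, *velV* is transcribed.
So VelV is produced and active.
With repressor VelV bound, *irpC* is not transcribed.
So IrpC is not produced.
No activator is available at the *haxH* promoter, so *haxH* is not transcribed.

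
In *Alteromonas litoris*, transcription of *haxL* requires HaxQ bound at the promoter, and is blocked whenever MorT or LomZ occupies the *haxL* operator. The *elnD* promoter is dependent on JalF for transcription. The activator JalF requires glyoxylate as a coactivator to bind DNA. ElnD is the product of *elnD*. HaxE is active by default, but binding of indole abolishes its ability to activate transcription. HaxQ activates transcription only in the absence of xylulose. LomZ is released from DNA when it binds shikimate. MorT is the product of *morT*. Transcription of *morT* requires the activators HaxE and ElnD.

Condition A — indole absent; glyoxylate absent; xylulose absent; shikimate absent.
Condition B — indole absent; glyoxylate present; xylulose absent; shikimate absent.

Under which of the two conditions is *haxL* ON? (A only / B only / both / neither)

Condition A:
Indole is absent, so HaxE is active.
Glyoxylate is absent, so JalF is inactive.
Required activator JalF is absent, so *elnD* is not transcribed.
So ElnD is not produced.
Required activator ElnD is absent, so *morT* is not transcribed.
So MorT is not produced.
Xylulose is absent, so HaxQ is active.
Shikimate is absent, so LomZ is active.
With repressor LomZ bound, *haxL* is not transcribed.
→ *haxL* is OFF in A.
Condition B:
Indole is absent, so HaxE is active.
Glyoxylate is present, so JalF is active.
No repressor is bound and JalF is active, so *elnD* is transcribed.
So ElnD is produced and active.
No repressor is bound and HaxE and ElnD are active, so *morT* is transcribed.
So MorT is produced and active.
Xylulose is absent, so HaxQ is active.
Shikimate is absent, so LomZ is active.
With repressor MorT bound, *haxL* is not transcribed.
→ *haxL* is OFF in B.

neither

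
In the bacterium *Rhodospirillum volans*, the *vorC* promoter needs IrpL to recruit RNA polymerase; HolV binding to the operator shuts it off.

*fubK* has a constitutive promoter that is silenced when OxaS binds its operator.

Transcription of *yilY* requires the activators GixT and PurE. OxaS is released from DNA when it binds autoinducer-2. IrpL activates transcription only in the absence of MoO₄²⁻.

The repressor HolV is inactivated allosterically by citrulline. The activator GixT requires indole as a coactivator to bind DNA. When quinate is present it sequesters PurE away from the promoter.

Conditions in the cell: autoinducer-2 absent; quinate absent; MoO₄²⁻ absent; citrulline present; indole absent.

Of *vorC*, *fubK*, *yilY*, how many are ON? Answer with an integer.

Citrulline is present, so HolV is inactive.
MoO₄²⁻ is absent, so IrpL is active.
No repressor is bound and IrpL is active, so *vorC* is transcribed.
→ *vorC* is ON.
Autoinducer-2 is absent, so OxaS is active.
With repressor OxaS bound, *fubK* is not transcribed.
→ *fubK* is OFF.
Indole is absent, so GixT is inactive.
Quinate is absent, so PurE is active.
Required activator GixT is absent, so *yilY* is not transcribed.
→ *yilY* is OFF.
1 of the 3 genes is transcribed.

1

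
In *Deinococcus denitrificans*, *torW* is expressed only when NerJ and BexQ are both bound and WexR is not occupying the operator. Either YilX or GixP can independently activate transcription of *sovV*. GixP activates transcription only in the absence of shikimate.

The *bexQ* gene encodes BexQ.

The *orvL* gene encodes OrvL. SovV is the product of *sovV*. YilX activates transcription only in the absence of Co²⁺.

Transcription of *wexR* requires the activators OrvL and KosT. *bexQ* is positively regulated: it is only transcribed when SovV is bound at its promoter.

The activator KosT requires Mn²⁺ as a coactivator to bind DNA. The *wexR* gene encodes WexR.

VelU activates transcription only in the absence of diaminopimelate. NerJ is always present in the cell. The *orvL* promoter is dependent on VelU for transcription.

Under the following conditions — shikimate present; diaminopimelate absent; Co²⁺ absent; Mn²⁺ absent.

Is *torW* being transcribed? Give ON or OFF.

NerJ is produced constitutively and is active.
Diaminopimelate is absent, so VelU is active.
No repressor is bound and VelU is active, so *orvL* is transcribed.
So OrvL is produced and active.
Mn²⁺ is absent, so KosT is inactive.
Required activator KosT is absent, so *wexR* is not transcribed.
So WexR is not produced.
Co²⁺ is absent, so YilX is active.
Shikimate is present, so GixP is inactive.
Activator YilX is present, so *sovV* is transcribed.
So SovV is produced and active.
No repressor is bound and SovV is active, so *bexQ* is transcribed.
So BexQ is produced and active.
No repressor is bound and NerJ and BexQ are active, so *torW* is transcribed.

ON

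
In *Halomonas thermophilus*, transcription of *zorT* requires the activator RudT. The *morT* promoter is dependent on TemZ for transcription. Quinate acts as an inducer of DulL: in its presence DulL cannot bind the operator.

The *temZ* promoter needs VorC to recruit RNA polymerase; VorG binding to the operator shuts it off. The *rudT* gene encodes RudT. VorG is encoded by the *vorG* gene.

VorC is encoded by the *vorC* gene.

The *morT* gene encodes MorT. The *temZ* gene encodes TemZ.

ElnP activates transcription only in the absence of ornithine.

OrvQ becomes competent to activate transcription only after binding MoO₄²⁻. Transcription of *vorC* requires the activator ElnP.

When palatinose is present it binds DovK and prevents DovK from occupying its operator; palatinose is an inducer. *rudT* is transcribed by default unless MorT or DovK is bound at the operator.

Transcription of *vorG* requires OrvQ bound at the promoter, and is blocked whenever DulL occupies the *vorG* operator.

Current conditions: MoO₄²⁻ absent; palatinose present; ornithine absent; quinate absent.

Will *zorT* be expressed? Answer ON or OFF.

Quinate is absent, so DulL is active.
MoO₄²⁻ is absent, so OrvQ is inactive.
With repressor DulL bound, *vorG* is not transcribed.
So VorG is not produced.
Ornithine is absent, so ElnP is active.
No repressor is bound and ElnP is active, so *vorC* is transcribed.
So VorC is produced and active.
No repressor is bound and VorC is active, so *temZ* is transcribed.
So TemZ is produced and active.
No repressor is bound and TemZ is active, so *morT* is transcribed.
So MorT is produced and active.
Palatinose is present, so DovK is inactive.
With repressor MorT bound, *rudT* is not transcribed.
So RudT is not produced.
Required activator RudT is absent, so *zorT* is not transcribed.

OFF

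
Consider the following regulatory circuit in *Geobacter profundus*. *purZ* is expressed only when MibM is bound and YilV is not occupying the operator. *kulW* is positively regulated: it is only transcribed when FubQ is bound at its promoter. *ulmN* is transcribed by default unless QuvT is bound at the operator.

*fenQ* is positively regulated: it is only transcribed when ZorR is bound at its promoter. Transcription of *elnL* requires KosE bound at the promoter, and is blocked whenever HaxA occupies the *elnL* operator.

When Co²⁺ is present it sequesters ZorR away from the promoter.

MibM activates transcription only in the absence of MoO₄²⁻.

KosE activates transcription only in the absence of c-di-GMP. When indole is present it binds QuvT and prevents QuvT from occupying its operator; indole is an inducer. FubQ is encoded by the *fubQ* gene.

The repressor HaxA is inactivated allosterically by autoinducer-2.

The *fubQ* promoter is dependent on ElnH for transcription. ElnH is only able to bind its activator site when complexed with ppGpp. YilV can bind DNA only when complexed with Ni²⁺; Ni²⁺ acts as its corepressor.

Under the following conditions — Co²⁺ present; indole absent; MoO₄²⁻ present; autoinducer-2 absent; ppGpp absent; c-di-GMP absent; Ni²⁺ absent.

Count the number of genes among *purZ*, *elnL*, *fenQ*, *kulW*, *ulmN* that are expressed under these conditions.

0

MoO₄²⁻ is present, so MibM is inactive.
Ni²⁺ is absent, so YilV is inactive.
Required activator MibM is absent, so *purZ* is not transcribed.
→ *purZ* is OFF.
Autoinducer-2 is absent, so HaxA is active.
c-di-GMP is absent, so KosE is active.
With repressor HaxA bound, *elnL* is not transcribed.
→ *elnL* is OFF.
Co²⁺ is present, so ZorR is inactive.
Required activator ZorR is absent, so *fenQ* is not transcribed.
→ *fenQ* is OFF.
ppGpp is absent, so ElnH is inactive.
Required activator ElnH is absent, so *fubQ* is not transcribed.
So FubQ is not produced.
Required activator FubQ is absent, so *kulW* is not transcribed.
→ *kulW* is OFF.
Indole is absent, so QuvT is active.
With repressor QuvT bound, *ulmN* is not transcribed.
→ *ulmN* is OFF.
0 of the 5 genes are transcribed.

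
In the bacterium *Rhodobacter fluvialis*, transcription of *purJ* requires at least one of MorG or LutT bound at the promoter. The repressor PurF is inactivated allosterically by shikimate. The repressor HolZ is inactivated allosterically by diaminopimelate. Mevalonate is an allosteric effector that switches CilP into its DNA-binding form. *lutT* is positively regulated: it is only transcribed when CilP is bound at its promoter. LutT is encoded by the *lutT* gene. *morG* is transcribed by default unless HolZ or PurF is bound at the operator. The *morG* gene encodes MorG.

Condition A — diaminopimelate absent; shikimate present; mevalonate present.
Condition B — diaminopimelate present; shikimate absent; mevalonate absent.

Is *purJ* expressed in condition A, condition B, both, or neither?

Condition A:
Diaminopimelate is absent, so HolZ is active.
Shikimate is present, so PurF is inactive.
With repressor HolZ bound, *morG* is not transcribed.
So MorG is not produced.
Mevalonate is present, so CilP is active.
No repressor is bound and CilP is active, so *lutT* is transcribed.
So LutT is produced and active.
Activator LutT is present, so *purJ* is transcribed.
→ *purJ* is ON in A.
Condition B:
Diaminopimelate is present, so HolZ is inactive.
Shikimate is absent, so PurF is active.
With repressor PurF bound, *morG* is not transcribed.
So MorG is not produced.
Mevalonate is absent, so CilP is inactive.
Required activator CilP is absent, so *lutT* is not transcribed.
So LutT is not produced.
No activator is available at the *purJ* promoter, so *purJ* is not transcribed.
→ *purJ* is OFF in B.

A only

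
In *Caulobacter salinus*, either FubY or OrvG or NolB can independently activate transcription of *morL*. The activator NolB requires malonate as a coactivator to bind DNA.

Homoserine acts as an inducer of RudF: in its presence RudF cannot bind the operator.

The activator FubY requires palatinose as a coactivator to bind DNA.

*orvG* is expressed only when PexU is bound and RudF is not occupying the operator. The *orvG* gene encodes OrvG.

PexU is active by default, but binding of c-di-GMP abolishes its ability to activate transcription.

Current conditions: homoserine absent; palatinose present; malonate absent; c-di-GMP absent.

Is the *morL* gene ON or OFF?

ON

Palatinose is present, so FubY is active.
c-di-GMP is absent, so PexU is active.
Homoserine is absent, so RudF is active.
With repressor RudF bound, *orvG* is not transcribed.
So OrvG is not produced.
Malonate is absent, so NolB is inactive.
Activator FubY is present, so *morL* is transcribed.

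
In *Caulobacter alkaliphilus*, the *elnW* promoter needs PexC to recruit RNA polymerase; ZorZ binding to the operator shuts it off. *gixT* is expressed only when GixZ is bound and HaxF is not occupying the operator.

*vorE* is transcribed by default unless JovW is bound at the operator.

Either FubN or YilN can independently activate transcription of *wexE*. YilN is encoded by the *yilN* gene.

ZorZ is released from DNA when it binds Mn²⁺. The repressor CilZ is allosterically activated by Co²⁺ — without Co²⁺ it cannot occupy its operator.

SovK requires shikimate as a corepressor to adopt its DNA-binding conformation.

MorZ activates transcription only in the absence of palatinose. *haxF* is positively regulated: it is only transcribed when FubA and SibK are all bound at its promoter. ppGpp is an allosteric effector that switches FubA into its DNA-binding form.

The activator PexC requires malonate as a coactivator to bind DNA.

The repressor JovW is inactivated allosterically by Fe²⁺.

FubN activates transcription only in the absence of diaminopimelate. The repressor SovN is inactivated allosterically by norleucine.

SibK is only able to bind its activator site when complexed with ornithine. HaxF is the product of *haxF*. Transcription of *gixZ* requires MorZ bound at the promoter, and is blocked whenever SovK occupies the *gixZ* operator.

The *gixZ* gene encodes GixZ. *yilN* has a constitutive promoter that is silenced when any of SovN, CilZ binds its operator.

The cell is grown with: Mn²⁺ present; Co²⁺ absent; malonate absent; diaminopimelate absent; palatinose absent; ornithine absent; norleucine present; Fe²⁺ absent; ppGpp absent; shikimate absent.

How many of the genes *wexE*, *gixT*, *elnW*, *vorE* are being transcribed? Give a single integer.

Diaminopimelate is absent, so FubN is active.
Norleucine is present, so SovN is inactive.
Co²⁺ is absent, so CilZ is inactive.
With no repressor bound, *yilN* is transcribed.
So YilN is produced and active.
Activator FubN is present, so *wexE* is transcribed.
→ *wexE* is ON.
Shikimate is absent, so SovK is inactive.
Palatinose is absent, so MorZ is active.
No repressor is bound and MorZ is active, so *gixZ* is transcribed.
So GixZ is produced and active.
ppGpp is absent, so FubA is inactive.
Ornithine is absent, so SibK is inactive.
Required activator FubA is absent, so *haxF* is not transcribed.
So HaxF is not produced.
No repressor is bound and GixZ is active, so *gixT* is transcribed.
→ *gixT* is ON.
Mn²⁺ is present, so ZorZ is inactive.
Malonate is absent, so PexC is inactive.
Required activator PexC is absent, so *elnW* is not transcribed.
→ *elnW* is OFF.
Fe²⁺ is absent, so JovW is active.
With repressor JovW bound, *vorE* is not transcribed.
→ *vorE* is OFF.
2 of the 4 genes are transcribed.

2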